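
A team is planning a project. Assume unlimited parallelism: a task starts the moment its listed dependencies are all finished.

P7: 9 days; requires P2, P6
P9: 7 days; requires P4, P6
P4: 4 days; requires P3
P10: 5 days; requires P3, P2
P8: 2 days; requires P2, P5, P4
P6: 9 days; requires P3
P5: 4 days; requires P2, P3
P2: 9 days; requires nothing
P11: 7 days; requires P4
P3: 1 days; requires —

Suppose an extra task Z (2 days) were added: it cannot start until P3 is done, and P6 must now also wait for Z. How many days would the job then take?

Originally the job takes 19 days.
With Z inserted, P6 now waits for max(P3, Z).
New critical path: P3→Z→P6→P7 = 1+2+9+9 = 21 ⇒ 21 days.

21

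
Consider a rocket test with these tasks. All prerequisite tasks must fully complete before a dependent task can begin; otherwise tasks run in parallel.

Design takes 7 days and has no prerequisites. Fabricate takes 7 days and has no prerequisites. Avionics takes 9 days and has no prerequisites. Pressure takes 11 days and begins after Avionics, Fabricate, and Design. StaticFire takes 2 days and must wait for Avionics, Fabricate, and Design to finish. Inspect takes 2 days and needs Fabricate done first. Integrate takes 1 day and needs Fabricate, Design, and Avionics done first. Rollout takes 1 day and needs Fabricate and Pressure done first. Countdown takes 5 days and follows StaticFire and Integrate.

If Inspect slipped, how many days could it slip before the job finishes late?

12

Critical path: Avionics→Pressure→Rollout = 9+11+1 = 21, so the finish is 21 days.
The longest chain containing Inspect totals 9 days.
So Inspect can slip 21 − 9 = 12 days.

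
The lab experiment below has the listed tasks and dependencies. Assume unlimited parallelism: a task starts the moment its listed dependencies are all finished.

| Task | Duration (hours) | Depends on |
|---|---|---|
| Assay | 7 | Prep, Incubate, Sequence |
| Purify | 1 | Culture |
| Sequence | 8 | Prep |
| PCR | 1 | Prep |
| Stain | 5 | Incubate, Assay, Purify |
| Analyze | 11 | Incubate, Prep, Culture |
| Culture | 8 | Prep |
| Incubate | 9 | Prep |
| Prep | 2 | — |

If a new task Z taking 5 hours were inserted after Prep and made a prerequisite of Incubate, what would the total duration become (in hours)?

28

Originally the plan takes 23 hours.
With Z inserted, Incubate now waits for max(Prep, Z).
New critical path: Prep→Z→Incubate→Assay→Stain = 2+5+9+7+5 = 28 ⇒ 28 hours.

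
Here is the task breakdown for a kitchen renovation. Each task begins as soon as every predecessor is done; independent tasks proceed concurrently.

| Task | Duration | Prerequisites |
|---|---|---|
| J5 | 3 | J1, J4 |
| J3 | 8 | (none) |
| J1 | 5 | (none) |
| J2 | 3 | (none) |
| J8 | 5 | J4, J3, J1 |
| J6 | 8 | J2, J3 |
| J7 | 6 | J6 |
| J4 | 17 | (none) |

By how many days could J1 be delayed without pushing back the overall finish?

The longest chain is J3→J6→J7 = 8+8+6 = 22; overall finish 22 days.
J1 finishes as early as 5 and must finish by 17.
Float = 22 − 10 = 12.

12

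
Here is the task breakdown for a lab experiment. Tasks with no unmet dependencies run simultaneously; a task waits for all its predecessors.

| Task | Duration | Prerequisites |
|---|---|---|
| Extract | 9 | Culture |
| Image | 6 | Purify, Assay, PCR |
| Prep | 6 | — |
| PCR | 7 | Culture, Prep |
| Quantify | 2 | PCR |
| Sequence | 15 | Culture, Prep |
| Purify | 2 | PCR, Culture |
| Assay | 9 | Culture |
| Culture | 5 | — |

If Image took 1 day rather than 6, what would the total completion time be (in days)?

21

As given, the longest chain is Prep→PCR→Purify→Image = 6+7+2+6 = 21, so the finish is 21 days.
Image lies on that path, so at 1 day the path becomes 16 days.
The binding chain switches to Prep→Sequence = 6+15 = 21; finish 21 days.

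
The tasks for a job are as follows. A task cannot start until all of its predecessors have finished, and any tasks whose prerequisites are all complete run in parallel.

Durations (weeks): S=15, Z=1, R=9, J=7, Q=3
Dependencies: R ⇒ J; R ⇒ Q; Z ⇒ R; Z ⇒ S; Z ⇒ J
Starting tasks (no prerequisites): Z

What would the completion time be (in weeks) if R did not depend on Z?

16

Before: longest chain Z→R→J = 1+9+7 = 17, finish 17.
Without Z→R, R's earliest start moves from 1 to 0.
New critical path: Z→S = 1+15 = 16 ⇒ 16 weeks.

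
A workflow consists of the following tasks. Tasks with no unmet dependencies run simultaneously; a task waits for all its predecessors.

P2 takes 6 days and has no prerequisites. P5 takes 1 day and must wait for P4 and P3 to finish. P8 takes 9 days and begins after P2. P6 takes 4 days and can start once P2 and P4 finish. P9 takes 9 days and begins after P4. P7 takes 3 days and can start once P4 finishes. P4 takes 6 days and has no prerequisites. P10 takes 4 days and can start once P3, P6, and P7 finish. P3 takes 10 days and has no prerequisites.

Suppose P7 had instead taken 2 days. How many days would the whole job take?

15

Baseline: P2→P8 = 6+9 = 15 → 15 days.
P7 is off the critical path — its longest chain is 13 days, giving 2 of slack.
The critical path is still P2→P8; finish is now 15 days.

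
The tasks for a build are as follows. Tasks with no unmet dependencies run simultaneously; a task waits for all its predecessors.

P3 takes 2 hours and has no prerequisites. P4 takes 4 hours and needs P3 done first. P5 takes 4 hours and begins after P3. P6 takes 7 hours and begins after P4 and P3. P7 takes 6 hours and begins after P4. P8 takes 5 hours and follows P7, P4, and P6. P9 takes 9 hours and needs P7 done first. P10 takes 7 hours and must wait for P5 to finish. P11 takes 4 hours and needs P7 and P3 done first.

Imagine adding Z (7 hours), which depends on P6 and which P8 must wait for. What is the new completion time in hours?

Originally the plan takes 21 hours.
With Z inserted, P8 now waits for max(P7, P4, P6, Z).
New critical path: P3→P4→P6→Z→P8 = 2+4+7+7+5 = 25 ⇒ 25 hours.

25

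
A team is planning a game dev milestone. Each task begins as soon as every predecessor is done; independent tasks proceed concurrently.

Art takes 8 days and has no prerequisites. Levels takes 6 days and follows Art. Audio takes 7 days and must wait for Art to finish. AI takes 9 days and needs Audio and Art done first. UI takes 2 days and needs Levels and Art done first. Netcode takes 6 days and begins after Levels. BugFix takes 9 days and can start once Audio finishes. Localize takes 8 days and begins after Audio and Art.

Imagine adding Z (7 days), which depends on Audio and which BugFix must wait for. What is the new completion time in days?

Originally the project takes 24 days.
With Z inserted, BugFix now waits for max(Audio, Z).
New critical path: Art→Audio→Z→BugFix = 8+7+7+9 = 31 ⇒ 31 days.

31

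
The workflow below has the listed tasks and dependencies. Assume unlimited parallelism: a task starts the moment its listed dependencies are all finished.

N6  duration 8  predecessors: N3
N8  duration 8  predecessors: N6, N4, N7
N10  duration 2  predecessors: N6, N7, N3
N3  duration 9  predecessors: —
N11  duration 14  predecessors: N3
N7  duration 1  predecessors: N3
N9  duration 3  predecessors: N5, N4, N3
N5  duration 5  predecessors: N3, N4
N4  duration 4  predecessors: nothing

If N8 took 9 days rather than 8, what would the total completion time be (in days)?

Baseline: N3→N6→N8 = 9+8+8 = 25 → 25 days.
N8 is on the critical path; changing it to 9 makes that path 26 days.
The critical path is still N3→N6→N8; finish is now 26 days.

26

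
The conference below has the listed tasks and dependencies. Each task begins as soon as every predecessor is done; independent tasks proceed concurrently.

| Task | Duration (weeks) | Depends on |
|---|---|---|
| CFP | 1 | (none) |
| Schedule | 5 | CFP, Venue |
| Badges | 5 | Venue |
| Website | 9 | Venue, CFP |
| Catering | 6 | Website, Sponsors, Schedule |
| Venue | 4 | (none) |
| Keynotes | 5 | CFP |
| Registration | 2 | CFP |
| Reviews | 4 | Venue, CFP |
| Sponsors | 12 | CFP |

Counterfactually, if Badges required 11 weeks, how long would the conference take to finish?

19

The binding path is Venue→Website→Catering = 4+9+6 = 19; finish at 19 weeks.
Badges is off the critical path — its longest chain is 9 weeks, giving 10 of slack.
That remains the longest chain; total 19 weeks.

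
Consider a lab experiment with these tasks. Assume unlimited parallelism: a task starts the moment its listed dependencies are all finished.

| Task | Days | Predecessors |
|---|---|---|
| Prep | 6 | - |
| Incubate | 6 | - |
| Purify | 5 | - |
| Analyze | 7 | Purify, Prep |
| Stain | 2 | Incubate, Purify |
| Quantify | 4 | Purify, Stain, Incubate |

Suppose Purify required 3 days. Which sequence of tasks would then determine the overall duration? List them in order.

Critical path before the change: Prep→Analyze = 6+7 = 13 giving 13 days.
The longest path through Purify is only 12 days, so Purify has float 1.
The critical path is still Prep→Analyze; finish is now 13 days.

Prep, Analyze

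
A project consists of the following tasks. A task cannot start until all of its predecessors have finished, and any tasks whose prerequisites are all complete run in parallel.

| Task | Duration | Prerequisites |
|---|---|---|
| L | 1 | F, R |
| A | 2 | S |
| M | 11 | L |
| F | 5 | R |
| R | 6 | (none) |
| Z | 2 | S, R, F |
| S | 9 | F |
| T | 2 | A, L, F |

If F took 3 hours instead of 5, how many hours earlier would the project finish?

Actual critical path: R→F→S→A→T = 6+5+9+2+2 = 24 ⇒ 24 hours.
F lies on that path, so at 3 hours the path becomes 22 hours.
The critical path is still R→F→S→A→T; finish is now 22 hours.
Change in finish: 22 − 24 = -2 hours.

2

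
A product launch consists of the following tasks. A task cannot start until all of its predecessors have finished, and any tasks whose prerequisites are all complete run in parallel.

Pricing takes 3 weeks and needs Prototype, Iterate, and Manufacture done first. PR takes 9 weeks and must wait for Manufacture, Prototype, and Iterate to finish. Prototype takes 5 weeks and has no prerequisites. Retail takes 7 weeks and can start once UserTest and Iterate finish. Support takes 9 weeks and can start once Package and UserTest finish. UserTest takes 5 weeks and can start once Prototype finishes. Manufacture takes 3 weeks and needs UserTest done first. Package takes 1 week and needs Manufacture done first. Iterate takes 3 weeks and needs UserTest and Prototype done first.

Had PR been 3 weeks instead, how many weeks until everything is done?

23

Critical path before the change: Prototype→UserTest→Manufacture→Package→Support = 5+5+3+1+9 = 23 giving 23 weeks.
PR has 1 week of float (longest path through it is 22).
No other chain overtakes it, so the finish is 23 weeks.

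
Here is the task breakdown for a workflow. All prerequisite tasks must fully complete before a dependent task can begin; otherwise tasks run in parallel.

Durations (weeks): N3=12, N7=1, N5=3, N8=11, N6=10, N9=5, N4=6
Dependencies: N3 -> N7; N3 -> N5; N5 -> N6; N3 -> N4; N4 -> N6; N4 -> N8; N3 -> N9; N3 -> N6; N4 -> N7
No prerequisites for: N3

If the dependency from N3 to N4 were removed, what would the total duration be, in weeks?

Before: longest chain N3→N4→N8 = 12+6+11 = 29, finish 29.
Without N3→N4, N4's earliest start moves from 12 to 0.
After: N3→N5→N6 = 12+3+10 = 25 → 25 weeks.

25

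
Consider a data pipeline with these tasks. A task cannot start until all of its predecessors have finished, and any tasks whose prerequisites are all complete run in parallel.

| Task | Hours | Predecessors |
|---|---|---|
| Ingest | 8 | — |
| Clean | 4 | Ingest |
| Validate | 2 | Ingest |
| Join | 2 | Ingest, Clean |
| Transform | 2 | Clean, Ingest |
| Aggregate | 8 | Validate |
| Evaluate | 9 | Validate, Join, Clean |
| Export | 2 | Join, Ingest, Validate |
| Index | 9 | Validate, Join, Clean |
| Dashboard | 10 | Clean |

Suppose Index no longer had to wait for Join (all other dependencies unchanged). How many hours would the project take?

Before: longest chain Ingest→Clean→Join→Evaluate = 8+4+2+9 = 23, finish 23.
Without Join→Index, Index's earliest start moves from 14 to 12.
After: Ingest→Clean→Join→Evaluate = 8+4+2+9 = 23 → 23 hours.

23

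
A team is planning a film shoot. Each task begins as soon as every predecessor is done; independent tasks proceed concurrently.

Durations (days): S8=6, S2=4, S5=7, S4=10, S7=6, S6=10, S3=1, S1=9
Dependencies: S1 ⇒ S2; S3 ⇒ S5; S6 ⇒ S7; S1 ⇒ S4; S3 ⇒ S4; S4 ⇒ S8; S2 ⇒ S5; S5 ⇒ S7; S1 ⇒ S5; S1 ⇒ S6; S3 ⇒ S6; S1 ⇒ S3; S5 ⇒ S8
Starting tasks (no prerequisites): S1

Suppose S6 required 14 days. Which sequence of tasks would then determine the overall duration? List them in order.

Critical path before the change: S1→S3→S6→S7 = 9+1+10+6 = 26 giving 26 days.
S6 lies on that path, so at 14 days the path becomes 30 days.
The critical path is still S1→S3→S6→S7; finish is now 30 days.

S1, S3, S6, S7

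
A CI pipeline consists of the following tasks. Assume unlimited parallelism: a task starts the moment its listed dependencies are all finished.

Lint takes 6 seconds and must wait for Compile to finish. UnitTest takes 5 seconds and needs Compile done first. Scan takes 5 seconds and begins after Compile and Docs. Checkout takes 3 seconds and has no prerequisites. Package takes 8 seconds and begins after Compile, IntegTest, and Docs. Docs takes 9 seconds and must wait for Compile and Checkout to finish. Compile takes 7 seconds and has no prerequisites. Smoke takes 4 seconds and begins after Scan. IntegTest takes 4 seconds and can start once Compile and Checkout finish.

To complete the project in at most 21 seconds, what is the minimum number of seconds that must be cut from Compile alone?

Current finish: 25 seconds; target: 21.
Compile is on every critical path, so each second cut from Compile cuts the finish by one (this holds down to a finish of 21).
Need 25 − 21 = 4 seconds off Compile → Compile becomes 3 seconds, finish becomes 21.

4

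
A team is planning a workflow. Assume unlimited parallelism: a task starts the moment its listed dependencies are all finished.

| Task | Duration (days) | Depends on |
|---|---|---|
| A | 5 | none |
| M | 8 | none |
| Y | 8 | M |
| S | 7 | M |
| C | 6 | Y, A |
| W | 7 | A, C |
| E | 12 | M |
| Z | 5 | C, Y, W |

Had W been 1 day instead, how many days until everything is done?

28

Baseline: M→Y→C→W→Z = 8+8+6+7+5 = 34 → 34 days.
W is on the critical path; changing it to 1 makes that path 28 days.
The critical path is still M→Y→C→W→Z; finish is now 28 days.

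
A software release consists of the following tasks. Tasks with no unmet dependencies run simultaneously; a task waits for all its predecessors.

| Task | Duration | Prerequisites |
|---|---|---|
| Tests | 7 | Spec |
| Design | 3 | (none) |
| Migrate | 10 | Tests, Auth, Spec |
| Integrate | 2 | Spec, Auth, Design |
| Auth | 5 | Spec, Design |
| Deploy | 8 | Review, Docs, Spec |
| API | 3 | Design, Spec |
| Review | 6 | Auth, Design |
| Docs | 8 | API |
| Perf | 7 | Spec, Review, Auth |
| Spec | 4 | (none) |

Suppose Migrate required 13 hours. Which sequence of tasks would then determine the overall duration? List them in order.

Spec, Tests, Migrate

Critical path before the change: Spec→API→Docs→Deploy = 4+3+8+8 = 23 giving 23 hours.
The longest path through Migrate is only 21 hours, so Migrate has float 2.
The binding chain switches to Spec→Tests→Migrate = 4+7+13 = 24; finish 24 hours.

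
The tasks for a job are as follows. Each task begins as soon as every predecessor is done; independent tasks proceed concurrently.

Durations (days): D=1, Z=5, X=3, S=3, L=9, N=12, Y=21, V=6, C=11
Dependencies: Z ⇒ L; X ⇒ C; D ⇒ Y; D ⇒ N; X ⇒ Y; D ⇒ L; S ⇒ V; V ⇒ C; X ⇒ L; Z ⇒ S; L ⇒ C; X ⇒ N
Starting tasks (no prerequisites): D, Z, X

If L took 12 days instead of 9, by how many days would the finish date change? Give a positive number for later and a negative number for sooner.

Baseline: Z→L→C = 5+9+11 = 25 → 25 days.
L is on the critical path; changing it to 12 makes that path 28 days.
The critical path is still Z→L→C; finish is now 28 days.
Change in finish: 28 − 25 = +3 days.

3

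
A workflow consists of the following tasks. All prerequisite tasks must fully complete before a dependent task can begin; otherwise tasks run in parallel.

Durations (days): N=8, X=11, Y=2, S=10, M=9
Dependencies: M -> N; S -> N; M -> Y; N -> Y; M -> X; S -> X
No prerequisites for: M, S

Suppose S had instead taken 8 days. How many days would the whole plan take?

20

Actual critical path: S→X = 10+11 = 21 ⇒ 21 days.
S is on the critical path; changing it to 8 makes that path 19 days.
New critical path: M→X = 9+11 = 20 ⇒ 20 days.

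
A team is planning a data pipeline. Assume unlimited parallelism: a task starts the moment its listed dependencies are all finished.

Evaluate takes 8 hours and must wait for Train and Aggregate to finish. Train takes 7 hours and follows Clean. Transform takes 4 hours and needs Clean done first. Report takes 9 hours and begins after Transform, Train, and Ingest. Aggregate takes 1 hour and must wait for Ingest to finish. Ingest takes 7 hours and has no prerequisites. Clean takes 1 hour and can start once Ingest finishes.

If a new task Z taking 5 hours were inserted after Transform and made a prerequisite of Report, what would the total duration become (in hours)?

26

Originally the job takes 24 hours.
With Z inserted, Report now waits for max(Transform, Train, Ingest, Z).
New critical path: Ingest→Clean→Transform→Z→Report = 7+1+4+5+9 = 26 ⇒ 26 hours.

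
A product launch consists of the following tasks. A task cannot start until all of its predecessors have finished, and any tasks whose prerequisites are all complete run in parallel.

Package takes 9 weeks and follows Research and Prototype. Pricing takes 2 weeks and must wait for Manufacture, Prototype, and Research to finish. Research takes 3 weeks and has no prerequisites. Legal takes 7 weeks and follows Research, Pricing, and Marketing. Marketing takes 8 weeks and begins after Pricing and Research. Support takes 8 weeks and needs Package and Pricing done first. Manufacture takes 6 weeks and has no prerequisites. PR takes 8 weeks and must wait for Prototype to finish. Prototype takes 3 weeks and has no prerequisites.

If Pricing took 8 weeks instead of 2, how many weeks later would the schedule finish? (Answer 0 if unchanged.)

Actual critical path: Manufacture→Pricing→Marketing→Legal = 6+2+8+7 = 23 ⇒ 23 weeks.
Pricing lies on that path, so at 8 weeks the path becomes 29 weeks.
The critical path is still Manufacture→Pricing→Marketing→Legal; finish is now 29 weeks.
Change in finish: 29 − 23 = +6 weeks.

6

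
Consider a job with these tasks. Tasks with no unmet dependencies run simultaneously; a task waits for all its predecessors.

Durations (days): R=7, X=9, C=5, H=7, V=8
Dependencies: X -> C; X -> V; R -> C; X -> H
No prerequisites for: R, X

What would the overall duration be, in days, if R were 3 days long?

The binding path is X→V = 9+8 = 17; finish at 17 days.
R is off the critical path — its longest chain is 12 days, giving 5 of slack.
That remains the longest chain; total 17 days.

17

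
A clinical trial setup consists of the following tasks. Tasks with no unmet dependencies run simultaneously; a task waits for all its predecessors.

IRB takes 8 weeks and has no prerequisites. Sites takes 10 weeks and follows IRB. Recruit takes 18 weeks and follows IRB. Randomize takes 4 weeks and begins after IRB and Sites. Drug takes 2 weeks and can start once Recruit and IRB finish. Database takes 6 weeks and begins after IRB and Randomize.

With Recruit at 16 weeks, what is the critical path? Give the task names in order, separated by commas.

Baseline: IRB→Recruit→Drug = 8+18+2 = 28 → 28 weeks.
Recruit lies on that path, so at 16 weeks the path becomes 26 weeks.
Now IRB→Sites→Randomize→Database = 8+10+4+6 = 28 is longest, so the finish becomes 28 weeks.

IRB, Sites, Randomize, Database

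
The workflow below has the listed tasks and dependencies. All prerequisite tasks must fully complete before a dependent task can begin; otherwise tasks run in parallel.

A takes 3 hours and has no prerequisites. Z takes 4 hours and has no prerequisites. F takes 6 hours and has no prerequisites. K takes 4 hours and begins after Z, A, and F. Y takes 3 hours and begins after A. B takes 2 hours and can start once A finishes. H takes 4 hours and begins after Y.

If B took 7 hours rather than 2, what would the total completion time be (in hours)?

10

Actual critical path: A→Y→H = 3+3+4 = 10 ⇒ 10 hours.
B is off the critical path — its longest chain is 5 hours, giving 5 of slack.
No other chain overtakes it, so the finish is 10 hours.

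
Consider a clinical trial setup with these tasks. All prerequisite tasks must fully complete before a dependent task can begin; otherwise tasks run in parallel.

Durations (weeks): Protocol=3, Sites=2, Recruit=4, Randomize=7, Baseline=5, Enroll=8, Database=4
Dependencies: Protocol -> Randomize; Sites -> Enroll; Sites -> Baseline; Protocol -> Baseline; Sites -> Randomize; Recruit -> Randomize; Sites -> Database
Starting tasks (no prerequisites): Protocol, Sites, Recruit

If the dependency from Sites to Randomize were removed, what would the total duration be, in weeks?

Before: longest chain Recruit→Randomize = 4+7 = 11, finish 11.
Dropping Sites→Randomize doesn't change Randomize's earliest start (4); another predecessor still binds.
After: Recruit→Randomize = 4+7 = 11 → 11 weeks.

11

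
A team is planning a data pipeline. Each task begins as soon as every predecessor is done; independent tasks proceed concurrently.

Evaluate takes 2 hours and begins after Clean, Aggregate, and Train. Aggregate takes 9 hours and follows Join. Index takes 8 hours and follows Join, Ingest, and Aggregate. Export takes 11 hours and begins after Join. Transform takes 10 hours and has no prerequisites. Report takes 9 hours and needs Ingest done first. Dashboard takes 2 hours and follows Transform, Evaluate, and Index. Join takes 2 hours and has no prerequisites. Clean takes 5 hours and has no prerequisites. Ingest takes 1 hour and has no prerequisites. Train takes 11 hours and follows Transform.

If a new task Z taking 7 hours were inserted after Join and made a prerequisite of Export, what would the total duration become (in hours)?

Originally the project takes 25 hours.
With Z inserted, Export now waits for max(Join, Z).
New critical path: Transform→Train→Evaluate→Dashboard = 10+11+2+2 = 25 ⇒ 25 hours.

25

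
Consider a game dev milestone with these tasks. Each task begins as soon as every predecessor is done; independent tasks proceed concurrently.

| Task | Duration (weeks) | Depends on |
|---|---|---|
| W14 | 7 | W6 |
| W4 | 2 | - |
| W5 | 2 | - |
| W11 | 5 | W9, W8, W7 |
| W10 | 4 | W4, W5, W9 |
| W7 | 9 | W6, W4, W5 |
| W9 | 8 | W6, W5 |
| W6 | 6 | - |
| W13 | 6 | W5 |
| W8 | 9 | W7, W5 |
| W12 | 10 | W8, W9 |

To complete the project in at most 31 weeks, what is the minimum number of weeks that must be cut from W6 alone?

Current finish: 34 weeks; target: 31.
W6 is on every critical path, so each week cut from W6 cuts the finish by one (this holds down to a finish of 30).
Need 34 − 31 = 3 weeks off W6 → W6 becomes 3 weeks, finish becomes 31.

3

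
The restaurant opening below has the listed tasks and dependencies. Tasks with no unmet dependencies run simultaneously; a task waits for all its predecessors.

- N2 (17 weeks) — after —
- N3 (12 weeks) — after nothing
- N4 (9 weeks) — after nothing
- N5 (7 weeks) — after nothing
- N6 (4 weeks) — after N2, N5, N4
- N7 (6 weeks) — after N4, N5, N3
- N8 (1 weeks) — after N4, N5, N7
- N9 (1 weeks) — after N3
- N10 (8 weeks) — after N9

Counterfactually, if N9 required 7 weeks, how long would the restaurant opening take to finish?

27

As given, the longest chain is N3→N9→N10 = 12+1+8 = 21, so the finish is 21 weeks.
N9 lies on that path, so at 7 weeks the path becomes 27 weeks.
No other chain overtakes it, so the finish is 27 weeks.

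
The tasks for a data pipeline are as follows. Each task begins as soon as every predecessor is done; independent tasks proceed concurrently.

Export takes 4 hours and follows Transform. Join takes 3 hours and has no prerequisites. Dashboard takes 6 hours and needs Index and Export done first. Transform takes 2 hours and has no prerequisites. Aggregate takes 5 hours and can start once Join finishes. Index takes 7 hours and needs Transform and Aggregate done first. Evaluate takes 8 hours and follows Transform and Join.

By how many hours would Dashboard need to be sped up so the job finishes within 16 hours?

5

Current finish: 21 hours; target: 16.
Dashboard is on every critical path, so each hour cut from Dashboard cuts the finish by one (this holds down to a finish of 16).
Need 21 − 16 = 5 hours off Dashboard → Dashboard becomes 1 hour, finish becomes 16.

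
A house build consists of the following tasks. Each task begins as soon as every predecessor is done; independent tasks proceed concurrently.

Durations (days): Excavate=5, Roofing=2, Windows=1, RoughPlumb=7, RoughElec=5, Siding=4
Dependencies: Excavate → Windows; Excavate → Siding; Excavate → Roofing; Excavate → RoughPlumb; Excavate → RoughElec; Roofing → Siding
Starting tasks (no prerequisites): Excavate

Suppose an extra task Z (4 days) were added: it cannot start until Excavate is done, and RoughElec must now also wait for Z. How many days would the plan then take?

Originally the plan takes 12 days.
With Z inserted, RoughElec now waits for max(Excavate, Z).
New critical path: Excavate→Z→RoughElec = 5+4+5 = 14 ⇒ 14 days.

14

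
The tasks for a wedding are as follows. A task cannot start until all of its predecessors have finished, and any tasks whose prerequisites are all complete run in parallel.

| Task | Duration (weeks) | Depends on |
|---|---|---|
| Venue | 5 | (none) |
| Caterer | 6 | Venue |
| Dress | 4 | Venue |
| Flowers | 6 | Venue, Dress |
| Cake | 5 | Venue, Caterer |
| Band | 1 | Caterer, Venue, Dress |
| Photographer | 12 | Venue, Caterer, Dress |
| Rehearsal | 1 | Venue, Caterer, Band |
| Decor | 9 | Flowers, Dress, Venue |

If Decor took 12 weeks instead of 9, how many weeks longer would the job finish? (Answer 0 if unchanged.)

3

Actual critical path: Venue→Dress→Flowers→Decor = 5+4+6+9 = 24 ⇒ 24 weeks.
Decor is on the critical path; changing it to 12 makes that path 27 weeks.
The critical path is still Venue→Dress→Flowers→Decor; finish is now 27 weeks.
Change in finish: 27 − 24 = +3 weeks.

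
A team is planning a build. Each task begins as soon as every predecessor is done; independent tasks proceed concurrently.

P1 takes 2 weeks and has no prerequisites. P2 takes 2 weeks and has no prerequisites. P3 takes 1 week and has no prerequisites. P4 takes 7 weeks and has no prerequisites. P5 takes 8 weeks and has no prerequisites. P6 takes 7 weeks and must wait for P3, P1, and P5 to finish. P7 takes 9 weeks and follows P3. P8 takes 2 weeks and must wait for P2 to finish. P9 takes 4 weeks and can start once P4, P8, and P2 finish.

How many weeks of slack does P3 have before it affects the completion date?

5

The longest chain is P5→P6 = 8+7 = 15; overall finish 15 weeks.
Longest path through P3: 10 weeks (earliest finish 1, latest finish 6).
So P3 can slip 6 − 1 = 5 weeks.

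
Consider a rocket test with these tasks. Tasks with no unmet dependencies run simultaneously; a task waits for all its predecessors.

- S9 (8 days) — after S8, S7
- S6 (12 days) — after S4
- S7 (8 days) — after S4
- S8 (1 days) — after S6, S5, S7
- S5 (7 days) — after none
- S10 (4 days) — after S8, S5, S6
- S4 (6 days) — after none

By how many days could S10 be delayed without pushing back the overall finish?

4

S4→S6→S8→S9 = 6+12+1+8 = 27 sets the makespan at 27 days.
S10 finishes as early as 23 and must finish by 27.
Float = 27 − 23 = 4.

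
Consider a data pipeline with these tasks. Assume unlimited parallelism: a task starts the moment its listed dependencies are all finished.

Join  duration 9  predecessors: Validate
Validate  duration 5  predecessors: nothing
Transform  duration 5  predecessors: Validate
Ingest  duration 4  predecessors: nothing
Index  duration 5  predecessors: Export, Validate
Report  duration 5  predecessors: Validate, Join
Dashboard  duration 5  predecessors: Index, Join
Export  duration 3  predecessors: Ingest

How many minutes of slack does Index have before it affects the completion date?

Validate→Join→Report = 5+9+5 = 19 sets the makespan at 19 minutes.
Longest path through Index: 17 minutes (earliest finish 12, latest finish 14).
Slack of Index = 9 − 7 = 2 minutes.

2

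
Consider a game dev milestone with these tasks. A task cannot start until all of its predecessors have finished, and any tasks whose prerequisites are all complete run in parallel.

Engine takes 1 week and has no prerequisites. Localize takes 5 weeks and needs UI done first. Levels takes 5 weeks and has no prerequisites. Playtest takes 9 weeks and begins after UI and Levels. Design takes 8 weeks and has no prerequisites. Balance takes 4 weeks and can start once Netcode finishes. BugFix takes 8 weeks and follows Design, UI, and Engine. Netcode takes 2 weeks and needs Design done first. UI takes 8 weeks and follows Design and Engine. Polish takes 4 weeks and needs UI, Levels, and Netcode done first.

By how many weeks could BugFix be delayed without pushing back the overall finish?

1

The longest chain is Design→UI→Playtest = 8+8+9 = 25; overall finish 25 weeks.
The longest chain containing BugFix totals 24 weeks.
Slack of BugFix = 17 − 16 = 1 week.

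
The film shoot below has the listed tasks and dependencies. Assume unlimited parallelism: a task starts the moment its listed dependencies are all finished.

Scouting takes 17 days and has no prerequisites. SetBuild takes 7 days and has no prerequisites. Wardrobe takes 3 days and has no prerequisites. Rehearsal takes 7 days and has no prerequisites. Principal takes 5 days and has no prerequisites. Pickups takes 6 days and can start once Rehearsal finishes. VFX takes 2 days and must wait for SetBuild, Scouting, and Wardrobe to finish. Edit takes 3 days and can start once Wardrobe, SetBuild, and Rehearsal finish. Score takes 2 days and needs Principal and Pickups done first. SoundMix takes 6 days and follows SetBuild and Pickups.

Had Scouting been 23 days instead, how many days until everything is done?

25

As given, the longest chain is Scouting→VFX = 17+2 = 19, so the finish is 19 days.
Scouting is on the critical path; changing it to 23 makes that path 25 days.
That remains the longest chain; total 25 days.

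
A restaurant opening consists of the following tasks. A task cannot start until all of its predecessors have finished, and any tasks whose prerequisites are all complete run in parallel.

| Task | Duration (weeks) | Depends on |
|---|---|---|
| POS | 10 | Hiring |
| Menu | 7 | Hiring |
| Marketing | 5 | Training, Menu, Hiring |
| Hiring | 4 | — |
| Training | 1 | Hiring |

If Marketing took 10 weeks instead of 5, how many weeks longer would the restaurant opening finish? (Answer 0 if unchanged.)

The binding path is Hiring→Menu→Marketing = 4+7+5 = 16; finish at 16 weeks.
Since Marketing is critical, the +5 change carries straight to that chain (now 21 weeks).
The critical path is still Hiring→Menu→Marketing; finish is now 21 weeks.
Change in finish: 21 − 16 = +5 weeks.

5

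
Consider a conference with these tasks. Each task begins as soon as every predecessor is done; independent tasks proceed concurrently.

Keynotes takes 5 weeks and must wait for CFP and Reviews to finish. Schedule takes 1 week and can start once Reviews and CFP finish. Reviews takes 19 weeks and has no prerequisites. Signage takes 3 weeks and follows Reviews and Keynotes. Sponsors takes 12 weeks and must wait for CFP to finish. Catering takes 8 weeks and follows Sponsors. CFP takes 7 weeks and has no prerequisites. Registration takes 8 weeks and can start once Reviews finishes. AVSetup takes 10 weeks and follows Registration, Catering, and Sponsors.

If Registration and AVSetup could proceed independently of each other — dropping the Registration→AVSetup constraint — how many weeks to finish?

37

Before: longest chain CFP→Sponsors→Catering→AVSetup = 7+12+8+10 = 37, finish 37.
Dropping Registration→AVSetup doesn't change AVSetup's earliest start (27); another predecessor still binds.
The longest chain is now CFP→Sponsors→Catering→AVSetup = 7+12+8+10 = 37, so the plan takes 37 weeks.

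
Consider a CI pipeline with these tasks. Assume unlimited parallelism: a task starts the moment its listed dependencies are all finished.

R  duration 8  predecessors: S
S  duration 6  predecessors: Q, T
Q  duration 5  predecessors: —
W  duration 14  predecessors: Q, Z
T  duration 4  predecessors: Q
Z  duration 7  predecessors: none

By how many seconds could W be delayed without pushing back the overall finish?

2

Critical path: Q→T→S→R = 5+4+6+8 = 23, so the finish is 23 seconds.
W finishes as early as 21 and must finish by 23.
So W can slip 23 − 21 = 2 seconds.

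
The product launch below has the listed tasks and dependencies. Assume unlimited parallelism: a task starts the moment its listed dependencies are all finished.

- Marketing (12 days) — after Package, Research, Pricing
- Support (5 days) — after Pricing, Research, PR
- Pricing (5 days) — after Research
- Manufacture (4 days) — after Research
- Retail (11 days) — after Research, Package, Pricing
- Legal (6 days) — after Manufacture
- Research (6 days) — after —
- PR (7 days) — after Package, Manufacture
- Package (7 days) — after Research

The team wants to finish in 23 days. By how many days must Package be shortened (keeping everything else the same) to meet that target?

Current finish: 25 days; target: 23.
Package is on every critical path, so each day cut from Package cuts the finish by one (this holds down to a finish of 23).
Need 25 − 23 = 2 days off Package → Package becomes 5 days, finish becomes 23.

2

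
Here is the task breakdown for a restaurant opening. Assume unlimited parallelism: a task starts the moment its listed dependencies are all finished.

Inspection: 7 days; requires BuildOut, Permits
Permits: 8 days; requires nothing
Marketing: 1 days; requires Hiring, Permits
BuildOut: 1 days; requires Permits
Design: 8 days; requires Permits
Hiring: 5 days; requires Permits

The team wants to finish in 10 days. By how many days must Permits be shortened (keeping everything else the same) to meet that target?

6

Current finish: 16 days; target: 10.
Permits is on every critical path, so each day cut from Permits cuts the finish by one (this holds down to a finish of 9).
Need 16 − 10 = 6 days off Permits → Permits becomes 2 days, finish becomes 10.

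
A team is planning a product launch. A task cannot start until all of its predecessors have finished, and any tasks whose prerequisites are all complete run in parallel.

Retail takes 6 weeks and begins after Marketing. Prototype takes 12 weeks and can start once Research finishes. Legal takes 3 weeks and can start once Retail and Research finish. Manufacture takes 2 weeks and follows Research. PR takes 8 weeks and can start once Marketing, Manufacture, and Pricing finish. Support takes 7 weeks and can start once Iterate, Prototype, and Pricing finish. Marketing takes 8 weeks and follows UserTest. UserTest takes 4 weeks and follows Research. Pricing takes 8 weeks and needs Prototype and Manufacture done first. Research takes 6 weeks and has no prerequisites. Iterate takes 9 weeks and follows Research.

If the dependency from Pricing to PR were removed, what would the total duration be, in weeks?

Original critical path: Research→Prototype→Pricing→PR = 6+12+8+8 = 34 ⇒ 34 weeks.
Without Pricing→PR, PR's earliest start moves from 26 to 18.
New critical path: Research→Prototype→Pricing→Support = 6+12+8+7 = 33 ⇒ 33 weeks.

33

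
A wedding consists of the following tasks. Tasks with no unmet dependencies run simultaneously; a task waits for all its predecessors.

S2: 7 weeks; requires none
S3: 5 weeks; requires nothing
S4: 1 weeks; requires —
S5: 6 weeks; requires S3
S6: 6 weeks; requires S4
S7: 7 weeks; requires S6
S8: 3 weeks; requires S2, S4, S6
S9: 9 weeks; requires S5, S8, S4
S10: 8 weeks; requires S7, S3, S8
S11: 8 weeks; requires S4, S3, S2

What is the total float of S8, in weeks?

3

Critical path: S4→S6→S7→S10 = 1+6+7+8 = 22, so the finish is 22 weeks.
Longest path through S8: 19 weeks (earliest finish 10, latest finish 13).
So S8 can slip 13 − 10 = 3 weeks.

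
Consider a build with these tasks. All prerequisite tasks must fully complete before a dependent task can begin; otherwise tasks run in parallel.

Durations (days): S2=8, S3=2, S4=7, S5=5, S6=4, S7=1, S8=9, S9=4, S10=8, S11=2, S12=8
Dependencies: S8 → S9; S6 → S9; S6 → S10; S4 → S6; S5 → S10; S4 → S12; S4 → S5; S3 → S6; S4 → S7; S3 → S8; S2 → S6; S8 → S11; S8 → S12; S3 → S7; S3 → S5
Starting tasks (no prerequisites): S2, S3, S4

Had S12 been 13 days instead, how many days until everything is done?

24

Actual critical path: S2→S6→S10 = 8+4+8 = 20 ⇒ 20 days.
The longest path through S12 is only 19 days, so S12 has float 1.
The binding chain switches to S3→S8→S12 = 2+9+13 = 24; finish 24 days.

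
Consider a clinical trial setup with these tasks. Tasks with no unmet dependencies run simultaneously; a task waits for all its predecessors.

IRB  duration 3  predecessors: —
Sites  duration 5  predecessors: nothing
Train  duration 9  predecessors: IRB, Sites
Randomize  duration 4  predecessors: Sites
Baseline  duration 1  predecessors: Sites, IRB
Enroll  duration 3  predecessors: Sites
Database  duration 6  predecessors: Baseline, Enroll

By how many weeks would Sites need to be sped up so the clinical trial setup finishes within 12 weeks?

2

Current finish: 14 weeks; target: 12.
Sites is on every critical path, so each week cut from Sites cuts the finish by one (this holds down to a finish of 12).
Need 14 − 12 = 2 weeks off Sites → Sites becomes 3 weeks, finish becomes 12.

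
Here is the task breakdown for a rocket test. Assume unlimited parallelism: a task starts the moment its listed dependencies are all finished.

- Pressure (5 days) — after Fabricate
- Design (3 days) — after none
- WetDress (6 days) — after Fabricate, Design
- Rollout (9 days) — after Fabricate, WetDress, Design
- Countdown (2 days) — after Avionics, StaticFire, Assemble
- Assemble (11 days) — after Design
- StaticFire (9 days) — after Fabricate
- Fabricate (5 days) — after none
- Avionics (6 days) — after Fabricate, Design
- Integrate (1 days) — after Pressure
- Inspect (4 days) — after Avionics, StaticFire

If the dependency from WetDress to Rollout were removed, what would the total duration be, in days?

18

Original critical path: Fabricate→WetDress→Rollout = 5+6+9 = 20 ⇒ 20 days.
Without WetDress→Rollout, Rollout's earliest start moves from 11 to 5.
New critical path: Fabricate→StaticFire→Inspect = 5+9+4 = 18 ⇒ 18 days.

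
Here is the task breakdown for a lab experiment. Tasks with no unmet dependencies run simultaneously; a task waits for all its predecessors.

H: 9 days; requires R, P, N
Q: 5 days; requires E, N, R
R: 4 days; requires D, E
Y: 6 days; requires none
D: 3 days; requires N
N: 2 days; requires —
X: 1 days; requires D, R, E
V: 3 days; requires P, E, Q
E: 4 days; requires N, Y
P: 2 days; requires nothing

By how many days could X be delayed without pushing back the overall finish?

8

The longest chain is Y→E→R→H = 6+4+4+9 = 23; overall finish 23 days.
The longest chain containing X totals 15 days.
So X can slip 23 − 15 = 8 days.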